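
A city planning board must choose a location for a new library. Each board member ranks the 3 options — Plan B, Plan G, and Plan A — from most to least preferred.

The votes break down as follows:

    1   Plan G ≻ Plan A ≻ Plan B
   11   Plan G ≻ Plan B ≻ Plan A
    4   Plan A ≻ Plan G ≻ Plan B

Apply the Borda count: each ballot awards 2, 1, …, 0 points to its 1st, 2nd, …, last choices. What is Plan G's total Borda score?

28

Borda scores:
  Plan B: 0 + 11·1 + 4·0 = 11
  Plan G: 2 + 11·2 + 4·1 = 28
  Plan A: 1 + 11·0 + 4·2 = 9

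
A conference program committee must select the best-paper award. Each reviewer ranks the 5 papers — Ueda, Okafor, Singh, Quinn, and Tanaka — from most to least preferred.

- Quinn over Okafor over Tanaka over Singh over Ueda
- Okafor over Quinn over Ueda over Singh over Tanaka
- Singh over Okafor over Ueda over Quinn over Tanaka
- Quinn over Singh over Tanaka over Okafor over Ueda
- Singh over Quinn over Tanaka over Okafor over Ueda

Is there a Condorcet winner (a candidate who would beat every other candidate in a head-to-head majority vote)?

Yes

Head-to-head results (5 voters total):
Ueda vs Okafor: Okafor wins 5–0.
Ueda vs Singh: Singh wins 4–1.
Ueda vs Quinn: Quinn wins 4–1.
Ueda vs Tanaka: Tanaka wins 3–2.
Okafor vs Singh: Singh wins 3–2.
Okafor vs Quinn: Quinn wins 3–2.
Okafor vs Tanaka: Okafor wins 3–2.
Singh vs Quinn: Quinn wins 3–2.
Singh vs Tanaka: Singh wins 4–1.
Quinn vs Tanaka: Quinn wins 5–0.
Quinn beats each rival — Ueda (4–1), Okafor (3–2), Singh (3–2), Tanaka (5–0) — so Quinn is the Condorcet winner.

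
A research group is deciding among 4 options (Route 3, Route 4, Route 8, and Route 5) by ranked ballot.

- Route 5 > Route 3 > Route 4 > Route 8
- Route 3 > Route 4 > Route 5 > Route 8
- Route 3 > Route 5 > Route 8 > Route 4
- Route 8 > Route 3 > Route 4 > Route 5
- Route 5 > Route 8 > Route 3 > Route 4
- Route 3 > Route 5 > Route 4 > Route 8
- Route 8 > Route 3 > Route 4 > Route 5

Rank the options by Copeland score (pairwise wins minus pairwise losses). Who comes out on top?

Route 3

Pairwise results:
  Route 3 vs Route 4: Route 3 wins 7–0.
  Route 3 vs Route 8: Route 3 wins 4–3.
  Route 3 vs Route 5: Route 3 wins 5–2.
  Route 4 vs Route 8: Route 8 wins 4–3.
  Route 4 vs Route 5: Route 5 wins 4–3.
  Route 8 vs Route 5: Route 5 wins 5–2.
Copeland scores (wins − losses):
  Route 3: 3 − 0 = 3
  Route 4: 0 − 3 = -3
  Route 8: 1 − 2 = -1
  Route 5: 2 − 1 = 1
Route 3 has the best Copeland score.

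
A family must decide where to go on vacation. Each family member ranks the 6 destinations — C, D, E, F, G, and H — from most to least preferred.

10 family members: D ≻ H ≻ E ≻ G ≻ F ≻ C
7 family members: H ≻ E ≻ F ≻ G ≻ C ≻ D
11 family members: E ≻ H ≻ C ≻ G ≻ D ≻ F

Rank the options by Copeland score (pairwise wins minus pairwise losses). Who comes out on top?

H

Pairwise results:
  C vs D: C wins 18–10.
  C vs E: E wins 28–0.
  C vs F: F wins 17–11.
  C vs G: G wins 17–11.
  C vs H: H wins 28–0.
  D vs E: E wins 18–10.
  D vs F: D wins 21–7.
  D vs G: G wins 18–10.
  D vs H: H wins 18–10.
  E vs F: E wins 28–0.
  E vs G: E wins 28–0.
  E vs H: H wins 17–11.
  F vs G: G wins 21–7.
  F vs H: H wins 28–0.
  G vs H: H wins 28–0.
Copeland scores (wins − losses):
  C: 1 − 4 = -3
  D: 1 − 4 = -3
  E: 4 − 1 = 3
  F: 1 − 4 = -3
  G: 3 − 2 = 1
  H: 5 − 0 = 5
H has the best Copeland score.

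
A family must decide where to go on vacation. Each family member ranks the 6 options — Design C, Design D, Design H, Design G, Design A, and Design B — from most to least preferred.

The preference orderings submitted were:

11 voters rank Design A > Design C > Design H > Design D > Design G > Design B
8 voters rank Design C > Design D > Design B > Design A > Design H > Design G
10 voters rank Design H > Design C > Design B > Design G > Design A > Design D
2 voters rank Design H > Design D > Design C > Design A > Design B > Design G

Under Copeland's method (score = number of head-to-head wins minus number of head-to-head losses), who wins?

Design C

Pairwise results:
  Design C vs Design D: Design C wins 29–2.
  Design C vs Design H: Design C wins 19–12.
  Design C vs Design G: Design C wins 31–0.
  Design C vs Design A: Design C wins 20–11.
  Design C vs Design B: Design C wins 31–0.
  Design D vs Design H: Design H wins 23–8.
  Design D vs Design G: Design D wins 21–10.
  Design D vs Design A: Design A wins 21–10.
  Design D vs Design B: Design D wins 21–10.
  Design H vs Design G: Design H wins 31–0.
  Design H vs Design A: Design A wins 19–12.
  Design H vs Design B: Design H wins 23–8.
  Design G vs Design A: Design A wins 21–10.
  Design G vs Design B: Design B wins 20–11.
  Design A vs Design B: Design B wins 18–13.
Copeland scores (wins − losses):
  Design C: 5 − 0 = 5
  Design D: 2 − 3 = -1
  Design H: 3 − 2 = 1
  Design G: 0 − 5 = -5
  Design A: 3 − 2 = 1
  Design B: 2 − 3 = -1
Design C has the best Copeland score.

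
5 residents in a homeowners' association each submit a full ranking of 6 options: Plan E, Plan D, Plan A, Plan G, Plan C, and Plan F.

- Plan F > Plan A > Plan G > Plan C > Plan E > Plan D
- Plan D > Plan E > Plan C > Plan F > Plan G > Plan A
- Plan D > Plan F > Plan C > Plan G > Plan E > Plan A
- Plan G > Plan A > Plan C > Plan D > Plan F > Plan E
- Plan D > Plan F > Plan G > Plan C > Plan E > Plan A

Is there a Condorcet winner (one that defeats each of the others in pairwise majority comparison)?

Yes

Head-to-head results (5 voters total):
Plan E vs Plan D: Plan D wins 4–1.
Plan E vs Plan A: Plan E wins 3–2.
Plan E vs Plan G: Plan G wins 4–1.
Plan E vs Plan C: Plan C wins 4–1.
Plan E vs Plan F: Plan F wins 4–1.
Plan D vs Plan A: Plan D wins 3–2.
Plan D vs Plan G: Plan D wins 3–2.
Plan D vs Plan C: Plan D wins 3–2.
Plan D vs Plan F: Plan D wins 4–1.
Plan A vs Plan G: Plan G wins 4–1.
Plan A vs Plan C: Plan C wins 3–2.
Plan A vs Plan F: Plan F wins 4–1.
Plan G vs Plan C: Plan G wins 3–2.
Plan G vs Plan F: Plan F wins 4–1.
Plan C vs Plan F: Plan F wins 3–2.
Plan D beats each rival — Plan E (4–1), Plan A (3–2), Plan G (3–2), Plan C (3–2), Plan F (4–1) — so Plan D is the Condorcet winner.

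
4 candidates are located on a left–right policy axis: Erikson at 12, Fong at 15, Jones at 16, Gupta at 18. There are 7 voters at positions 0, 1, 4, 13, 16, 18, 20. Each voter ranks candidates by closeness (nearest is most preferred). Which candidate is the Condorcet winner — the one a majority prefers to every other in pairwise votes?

With single-peaked preferences on a line, the Condorcet winner is the candidate closest to the median voter.
The median voter (position 13) is closest to Erikson at 12.
Check: Erikson vs Fong — voters closer to Erikson: 4 of 7.

Erikson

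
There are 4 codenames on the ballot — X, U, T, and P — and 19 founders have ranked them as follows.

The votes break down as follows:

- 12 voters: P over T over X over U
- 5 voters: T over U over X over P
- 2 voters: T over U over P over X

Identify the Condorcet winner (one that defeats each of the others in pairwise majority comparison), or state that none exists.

Head-to-head results (19 voters total):
X vs U: X wins 12–7.
X vs T: T wins 19–0.
X vs P: P wins 14–5.
U vs T: T wins 19–0.
U vs P: P wins 12–7.
T vs P: P wins 12–7.
P beats each rival — X (14–5), U (12–7), T (12–7) — so P is the Condorcet winner.

P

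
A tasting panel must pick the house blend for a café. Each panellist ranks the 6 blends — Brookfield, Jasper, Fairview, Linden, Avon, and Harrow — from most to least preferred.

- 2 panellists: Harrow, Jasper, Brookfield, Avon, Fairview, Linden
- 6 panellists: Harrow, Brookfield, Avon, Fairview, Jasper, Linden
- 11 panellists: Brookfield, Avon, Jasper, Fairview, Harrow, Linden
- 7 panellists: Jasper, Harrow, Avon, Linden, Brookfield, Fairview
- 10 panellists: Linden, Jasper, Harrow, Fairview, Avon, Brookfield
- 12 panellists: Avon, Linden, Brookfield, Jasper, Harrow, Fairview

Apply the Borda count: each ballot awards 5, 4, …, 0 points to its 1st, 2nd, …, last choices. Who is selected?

Avon

Borda scores:
  Brookfield: 2·3 + 6·4 + 11·5 + 7·1 + 10·0 + 12·3 = 128
  Jasper: 2·4 + 6·1 + 11·3 + 7·5 + 10·4 + 12·2 = 146
  Fairview: 2·1 + 6·2 + 11·2 + 7·0 + 10·2 + 12·0 = 56
  Linden: 2·0 + 6·0 + 11·0 + 7·2 + 10·5 + 12·4 = 112
  Avon: 2·2 + 6·3 + 11·4 + 7·3 + 10·1 + 12·5 = 157
  Harrow: 2·5 + 6·5 + 11·1 + 7·4 + 10·3 + 12·1 = 121
Avon has the highest total.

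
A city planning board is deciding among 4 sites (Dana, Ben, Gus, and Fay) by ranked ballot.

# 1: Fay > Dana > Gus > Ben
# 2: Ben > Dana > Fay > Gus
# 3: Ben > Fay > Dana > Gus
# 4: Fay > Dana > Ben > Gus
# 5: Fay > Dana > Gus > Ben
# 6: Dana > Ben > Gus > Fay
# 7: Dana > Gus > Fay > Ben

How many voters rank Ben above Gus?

Ballots ranking Ben above Gus: 4.
Ballots ranking Gus above Ben: 3.
So 4 of 7 voters prefer Ben to Gus.

4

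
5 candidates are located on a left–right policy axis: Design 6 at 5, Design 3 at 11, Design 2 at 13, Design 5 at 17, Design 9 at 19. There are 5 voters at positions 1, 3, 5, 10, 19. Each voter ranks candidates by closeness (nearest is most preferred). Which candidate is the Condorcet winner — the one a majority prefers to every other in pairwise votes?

Design 6

With single-peaked preferences on a line, the Condorcet winner is the candidate closest to the median voter.
The median voter (position 5) is closest to Design 6 at 5.
Check: Design 6 vs Design 5 — voters closer to Design 6: 4 of 5.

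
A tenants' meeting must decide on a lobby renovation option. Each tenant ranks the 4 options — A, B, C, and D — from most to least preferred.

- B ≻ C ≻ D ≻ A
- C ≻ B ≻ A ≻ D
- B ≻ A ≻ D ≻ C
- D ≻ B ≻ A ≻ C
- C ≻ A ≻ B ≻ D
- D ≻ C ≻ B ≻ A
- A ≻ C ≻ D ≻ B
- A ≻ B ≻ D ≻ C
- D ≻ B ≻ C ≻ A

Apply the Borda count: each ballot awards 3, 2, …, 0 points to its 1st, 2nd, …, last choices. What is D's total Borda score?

Borda scores:
  A: 0 + 1 + 2 + 1 + 2 + 0 + 3 + 3 + 0 = 12
  B: 3 + 2 + 3 + 2 + 1 + 1 + 0 + 2 + 2 = 16
  C: 2 + 3 + 0 + 0 + 3 + 2 + 2 + 0 + 1 = 13
  D: 1 + 0 + 1 + 3 + 0 + 3 + 1 + 1 + 3 = 13

13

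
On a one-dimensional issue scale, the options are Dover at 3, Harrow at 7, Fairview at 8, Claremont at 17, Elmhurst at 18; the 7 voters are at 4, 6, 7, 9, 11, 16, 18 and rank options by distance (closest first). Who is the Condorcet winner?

With single-peaked preferences on a line, the Condorcet winner is the candidate closest to the median voter.
The median voter (position 9) is closest to Fairview at 8.
Check: Fairview vs Claremont — voters closer to Fairview: 5 of 7.

Fairview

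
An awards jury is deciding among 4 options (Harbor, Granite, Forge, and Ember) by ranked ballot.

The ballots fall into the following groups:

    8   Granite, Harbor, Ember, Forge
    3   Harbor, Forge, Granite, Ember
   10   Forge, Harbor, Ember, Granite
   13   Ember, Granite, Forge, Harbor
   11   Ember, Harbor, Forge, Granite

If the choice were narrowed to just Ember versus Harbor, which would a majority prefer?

Ember

Ballots ranking Ember above Harbor: 13+11 = 24.
Ballots ranking Harbor above Ember: 8+3+10 = 21.
Ember wins the head-to-head, 24–21.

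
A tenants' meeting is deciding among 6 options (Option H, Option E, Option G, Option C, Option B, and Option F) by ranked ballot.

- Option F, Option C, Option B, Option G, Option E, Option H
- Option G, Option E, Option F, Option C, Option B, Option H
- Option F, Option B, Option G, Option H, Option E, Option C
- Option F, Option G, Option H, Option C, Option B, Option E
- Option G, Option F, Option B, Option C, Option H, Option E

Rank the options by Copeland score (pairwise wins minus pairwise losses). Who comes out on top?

Pairwise results:
  Option H vs Option E: Option H wins 3–2.
  Option H vs Option G: Option G wins 5–0.
  Option H vs Option C: Option C wins 3–2.
  Option H vs Option B: Option B wins 4–1.
  Option H vs Option F: Option F wins 5–0.
  Option E vs Option G: Option G wins 5–0.
  Option E vs Option C: Option C wins 3–2.
  Option E vs Option B: Option B wins 4–1.
  Option E vs Option F: Option F wins 4–1.
  Option G vs Option C: Option G wins 4–1.
  Option G vs Option B: Option G wins 3–2.
  Option G vs Option F: Option F wins 3–2.
  Option C vs Option B: Option C wins 3–2.
  Option C vs Option F: Option F wins 5–0.
  Option B vs Option F: Option F wins 5–0.
Copeland scores (wins − losses):
  Option H: 1 − 4 = -3
  Option E: 0 − 5 = -5
  Option G: 4 − 1 = 3
  Option C: 3 − 2 = 1
  Option B: 2 − 3 = -1
  Option F: 5 − 0 = 5
Option F has the best Copeland score.

Option F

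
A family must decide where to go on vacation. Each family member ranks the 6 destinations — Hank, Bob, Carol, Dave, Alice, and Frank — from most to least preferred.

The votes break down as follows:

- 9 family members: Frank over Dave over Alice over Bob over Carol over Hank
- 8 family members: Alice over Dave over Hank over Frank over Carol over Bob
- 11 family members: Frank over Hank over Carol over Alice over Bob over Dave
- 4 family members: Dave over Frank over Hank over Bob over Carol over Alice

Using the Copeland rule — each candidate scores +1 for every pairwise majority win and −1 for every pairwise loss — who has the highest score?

Pairwise results:
  Hank vs Bob: Hank wins 23–9.
  Hank vs Carol: Hank wins 23–9.
  Hank vs Dave: Dave wins 21–11.
  Hank vs Alice: Alice wins 17–15.
  Hank vs Frank: Frank wins 24–8.
  Bob vs Carol: Carol wins 19–13.
  Bob vs Dave: Dave wins 21–11.
  Bob vs Alice: Alice wins 28–4.
  Bob vs Frank: Frank wins 32–0.
  Carol vs Dave: Dave wins 21–11.
  Carol vs Alice: Alice wins 17–15.
  Carol vs Frank: Frank wins 32–0.
  Dave vs Alice: Alice wins 19–13.
  Dave vs Frank: Frank wins 20–12.
  Alice vs Frank: Frank wins 24–8.
Copeland scores (wins − losses):
  Hank: 2 − 3 = -1
  Bob: 0 − 5 = -5
  Carol: 1 − 4 = -3
  Dave: 3 − 2 = 1
  Alice: 4 − 1 = 3
  Frank: 5 − 0 = 5
Frank has the best Copeland score.

Frank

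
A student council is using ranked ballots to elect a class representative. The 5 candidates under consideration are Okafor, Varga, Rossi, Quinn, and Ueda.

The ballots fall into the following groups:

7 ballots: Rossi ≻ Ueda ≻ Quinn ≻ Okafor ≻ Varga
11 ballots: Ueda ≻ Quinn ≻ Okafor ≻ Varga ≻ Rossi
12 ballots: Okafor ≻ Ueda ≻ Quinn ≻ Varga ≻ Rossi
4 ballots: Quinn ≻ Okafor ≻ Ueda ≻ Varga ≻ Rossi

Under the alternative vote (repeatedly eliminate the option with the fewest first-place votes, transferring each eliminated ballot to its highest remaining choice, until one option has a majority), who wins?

Round 1: Okafor 12, Ueda 11, Rossi 7, Quinn 4, Varga 0. Varga has the fewest and is eliminated.
Round 2: Okafor 12, Ueda 11, Rossi 7, Quinn 4. Quinn has the fewest and is eliminated.
Round 3: Okafor 16, Ueda 11, Rossi 7. Rossi has the fewest and is eliminated.
Round 4: Ueda 18, Okafor 16. Ueda has a majority.

Ueda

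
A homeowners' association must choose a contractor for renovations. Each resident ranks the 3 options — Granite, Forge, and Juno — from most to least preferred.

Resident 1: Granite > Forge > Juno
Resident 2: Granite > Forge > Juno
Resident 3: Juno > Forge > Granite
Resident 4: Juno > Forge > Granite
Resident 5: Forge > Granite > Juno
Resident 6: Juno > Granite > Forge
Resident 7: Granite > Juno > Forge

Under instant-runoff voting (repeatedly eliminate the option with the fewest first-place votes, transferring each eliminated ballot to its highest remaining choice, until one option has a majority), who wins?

Granite

Round 1: Granite 3, Juno 3, Forge 1. Forge has the fewest and is eliminated.
Round 2: Granite 4, Juno 3. Granite has a majority.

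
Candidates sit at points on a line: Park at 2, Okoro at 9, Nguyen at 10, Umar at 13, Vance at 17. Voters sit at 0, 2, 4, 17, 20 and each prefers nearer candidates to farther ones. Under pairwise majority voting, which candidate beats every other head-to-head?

Park

With single-peaked preferences on a line, the Condorcet winner is the candidate closest to the median voter.
The median voter (position 4) is closest to Park at 2.
Check: Park vs Umar — voters closer to Park: 3 of 5.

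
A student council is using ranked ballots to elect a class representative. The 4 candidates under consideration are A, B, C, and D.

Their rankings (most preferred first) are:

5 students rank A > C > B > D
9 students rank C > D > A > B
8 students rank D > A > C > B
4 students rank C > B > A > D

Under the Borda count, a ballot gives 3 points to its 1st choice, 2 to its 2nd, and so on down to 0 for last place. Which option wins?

Borda scores:
  A: 5·3 + 9·1 + 8·2 + 4·1 = 44
  B: 5·1 + 9·0 + 8·0 + 4·2 = 13
  C: 5·2 + 9·3 + 8·1 + 4·3 = 57
  D: 5·0 + 9·2 + 8·3 + 4·0 = 42
C has the highest total.

C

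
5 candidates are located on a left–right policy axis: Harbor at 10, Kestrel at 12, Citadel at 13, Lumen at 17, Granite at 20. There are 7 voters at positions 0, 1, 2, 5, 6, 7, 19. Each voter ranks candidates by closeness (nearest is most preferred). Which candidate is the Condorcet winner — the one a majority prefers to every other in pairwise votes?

With single-peaked preferences on a line, the Condorcet winner is the candidate closest to the median voter.
The median voter (position 5) is closest to Harbor at 10.
Check: Harbor vs Granite — voters closer to Harbor: 6 of 7.

Harbor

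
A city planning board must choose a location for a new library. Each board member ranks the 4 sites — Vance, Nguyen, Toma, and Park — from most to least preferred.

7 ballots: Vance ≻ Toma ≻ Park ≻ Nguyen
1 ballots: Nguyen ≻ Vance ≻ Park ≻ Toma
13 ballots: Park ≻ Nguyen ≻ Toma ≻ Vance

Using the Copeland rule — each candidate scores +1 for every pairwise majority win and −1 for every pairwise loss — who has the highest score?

Pairwise results:
  Vance vs Nguyen: Nguyen wins 14–7.
  Vance vs Toma: Toma wins 13–8.
  Vance vs Park: Park wins 13–8.
  Nguyen vs Toma: Nguyen wins 14–7.
  Nguyen vs Park: Park wins 20–1.
  Toma vs Park: Park wins 14–7.
Copeland scores (wins − losses):
  Vance: 0 − 3 = -3
  Nguyen: 2 − 1 = 1
  Toma: 1 − 2 = -1
  Park: 3 − 0 = 3
Park has the best Copeland score.

Park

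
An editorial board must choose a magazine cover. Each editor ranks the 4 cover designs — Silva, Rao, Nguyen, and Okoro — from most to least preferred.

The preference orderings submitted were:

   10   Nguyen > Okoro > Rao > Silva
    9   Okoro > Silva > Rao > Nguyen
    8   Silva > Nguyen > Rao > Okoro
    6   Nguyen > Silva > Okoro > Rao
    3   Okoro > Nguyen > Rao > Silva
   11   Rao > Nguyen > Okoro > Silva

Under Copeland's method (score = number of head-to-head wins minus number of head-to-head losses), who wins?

Nguyen

Pairwise results:
  Silva vs Rao: Rao wins 24–23.
  Silva vs Nguyen: Nguyen wins 30–17.
  Silva vs Okoro: Okoro wins 33–14.
  Rao vs Nguyen: Nguyen wins 27–20.
  Rao vs Okoro: Okoro wins 28–19.
  Nguyen vs Okoro: Nguyen wins 35–12.
Copeland scores (wins − losses):
  Silva: 0 − 3 = -3
  Rao: 1 − 2 = -1
  Nguyen: 3 − 0 = 3
  Okoro: 2 − 1 = 1
Nguyen has the best Copeland score.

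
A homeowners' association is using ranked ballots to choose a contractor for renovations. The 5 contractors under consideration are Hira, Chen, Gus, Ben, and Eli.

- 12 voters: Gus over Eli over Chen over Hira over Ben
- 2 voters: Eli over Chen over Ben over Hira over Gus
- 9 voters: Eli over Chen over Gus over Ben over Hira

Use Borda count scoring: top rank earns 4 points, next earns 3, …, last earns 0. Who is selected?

Eli

Borda scores:
  Hira: 12·1 + 2·1 + 9·0 = 14
  Chen: 12·2 + 2·3 + 9·3 = 57
  Gus: 12·4 + 2·0 + 9·2 = 66
  Ben: 12·0 + 2·2 + 9·1 = 13
  Eli: 12·3 + 2·4 + 9·4 = 80
Eli has the highest total.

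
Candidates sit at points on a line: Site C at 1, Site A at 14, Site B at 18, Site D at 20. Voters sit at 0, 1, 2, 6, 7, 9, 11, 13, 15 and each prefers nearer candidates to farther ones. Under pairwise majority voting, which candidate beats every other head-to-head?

With single-peaked preferences on a line, the Condorcet winner is the candidate closest to the median voter.
The median voter (position 7) is closest to Site C at 1.
Check: Site C vs Site A — voters closer to Site C: 5 of 9.

Site C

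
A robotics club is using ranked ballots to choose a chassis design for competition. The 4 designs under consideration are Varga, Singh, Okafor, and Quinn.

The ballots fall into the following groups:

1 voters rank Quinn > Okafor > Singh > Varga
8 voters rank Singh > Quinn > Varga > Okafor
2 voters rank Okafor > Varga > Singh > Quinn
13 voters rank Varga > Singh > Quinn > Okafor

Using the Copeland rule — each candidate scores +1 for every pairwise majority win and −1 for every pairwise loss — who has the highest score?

Varga

Pairwise results:
  Varga vs Singh: Varga wins 15–9.
  Varga vs Okafor: Varga wins 21–3.
  Varga vs Quinn: Varga wins 15–9.
  Singh vs Okafor: Singh wins 21–3.
  Singh vs Quinn: Singh wins 23–1.
  Okafor vs Quinn: Quinn wins 22–2.
Copeland scores (wins − losses):
  Varga: 3 − 0 = 3
  Singh: 2 − 1 = 1
  Okafor: 0 − 3 = -3
  Quinn: 1 − 2 = -1
Varga has the best Copeland score.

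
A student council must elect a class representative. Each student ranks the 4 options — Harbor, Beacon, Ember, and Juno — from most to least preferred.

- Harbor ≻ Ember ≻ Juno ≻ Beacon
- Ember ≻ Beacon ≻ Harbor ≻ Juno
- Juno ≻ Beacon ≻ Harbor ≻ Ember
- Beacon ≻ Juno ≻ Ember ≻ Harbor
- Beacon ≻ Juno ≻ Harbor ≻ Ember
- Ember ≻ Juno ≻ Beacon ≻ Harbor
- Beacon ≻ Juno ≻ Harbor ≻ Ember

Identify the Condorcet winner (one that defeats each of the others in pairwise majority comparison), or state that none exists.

Head-to-head results (7 voters total):
Harbor vs Beacon: Beacon wins 6–1.
Harbor vs Ember: Harbor wins 4–3.
Harbor vs Juno: Juno wins 5–2.
Beacon vs Ember: Beacon wins 4–3.
Beacon vs Juno: Beacon wins 4–3.
Ember vs Juno: Juno wins 4–3.
Beacon beats each rival — Harbor (6–1), Ember (4–3), Juno (4–3) — so Beacon is the Condorcet winner.

Beacon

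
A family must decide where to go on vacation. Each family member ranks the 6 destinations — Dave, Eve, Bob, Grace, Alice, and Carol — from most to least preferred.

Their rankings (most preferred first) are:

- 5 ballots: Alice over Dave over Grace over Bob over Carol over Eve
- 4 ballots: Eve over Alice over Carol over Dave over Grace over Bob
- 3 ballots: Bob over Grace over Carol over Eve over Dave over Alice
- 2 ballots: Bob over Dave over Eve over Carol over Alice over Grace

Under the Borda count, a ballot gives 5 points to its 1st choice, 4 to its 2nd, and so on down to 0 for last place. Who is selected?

Alice

Borda scores:
  Dave: 5·4 + 4·2 + 3·1 + 2·4 = 39
  Eve: 5·0 + 4·5 + 3·2 + 2·3 = 32
  Bob: 5·2 + 4·0 + 3·5 + 2·5 = 35
  Grace: 5·3 + 4·1 + 3·4 + 2·0 = 31
  Alice: 5·5 + 4·4 + 3·0 + 2·1 = 43
  Carol: 5·1 + 4·3 + 3·3 + 2·2 = 30
Alice has the highest total.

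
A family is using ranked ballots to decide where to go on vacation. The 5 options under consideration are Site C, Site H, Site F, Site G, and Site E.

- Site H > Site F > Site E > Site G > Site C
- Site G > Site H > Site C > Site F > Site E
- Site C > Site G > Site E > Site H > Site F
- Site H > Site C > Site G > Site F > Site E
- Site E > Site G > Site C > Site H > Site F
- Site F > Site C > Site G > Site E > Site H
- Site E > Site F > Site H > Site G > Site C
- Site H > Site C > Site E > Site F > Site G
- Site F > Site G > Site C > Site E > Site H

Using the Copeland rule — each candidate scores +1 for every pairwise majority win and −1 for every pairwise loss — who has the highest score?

Site G

Pairwise results:
  Site C vs Site H: Site H wins 5–4.
  Site C vs Site F: Site C wins 5–4.
  Site C vs Site G: Site G wins 5–4.
  Site C vs Site E: Site C wins 6–3.
  Site H vs Site F: Site H wins 6–3.
  Site H vs Site G: Site G wins 5–4.
  Site H vs Site E: Site E wins 5–4.
  Site F vs Site G: Site F wins 5–4.
  Site F vs Site E: Site F wins 5–4.
  Site G vs Site E: Site G wins 5–4.
Copeland scores (wins − losses):
  Site C: 2 − 2 = 0
  Site H: 2 − 2 = 0
  Site F: 2 − 2 = 0
  Site G: 3 − 1 = 2
  Site E: 1 − 3 = -2
Site G has the best Copeland score.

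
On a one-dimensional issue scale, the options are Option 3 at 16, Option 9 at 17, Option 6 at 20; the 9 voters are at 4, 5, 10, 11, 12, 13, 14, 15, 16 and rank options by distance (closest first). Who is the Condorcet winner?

Option 3

With single-peaked preferences on a line, the Condorcet winner is the candidate closest to the median voter.
The median voter (position 12) is closest to Option 3 at 16.
Check: Option 3 vs Option 9 — voters closer to Option 3: 9 of 9.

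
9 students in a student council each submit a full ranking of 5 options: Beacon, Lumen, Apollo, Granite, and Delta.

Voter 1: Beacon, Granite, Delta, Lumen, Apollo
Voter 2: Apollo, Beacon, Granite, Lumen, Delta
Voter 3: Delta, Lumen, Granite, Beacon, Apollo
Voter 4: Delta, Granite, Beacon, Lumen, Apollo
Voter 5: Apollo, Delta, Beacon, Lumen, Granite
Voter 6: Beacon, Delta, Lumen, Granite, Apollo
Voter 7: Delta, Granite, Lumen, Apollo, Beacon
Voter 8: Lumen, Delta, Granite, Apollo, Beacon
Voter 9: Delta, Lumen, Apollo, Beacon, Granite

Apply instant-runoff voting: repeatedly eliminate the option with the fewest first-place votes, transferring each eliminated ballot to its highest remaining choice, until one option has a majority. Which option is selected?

Round 1: Delta 4, Beacon 2, Apollo 2, Lumen 1, Granite 0. Granite has the fewest and is eliminated.
Round 2: Delta 4, Beacon 2, Apollo 2, Lumen 1. Lumen has the fewest and is eliminated.
Round 3: Delta 5, Beacon 2, Apollo 2. Delta has a majority.

Delta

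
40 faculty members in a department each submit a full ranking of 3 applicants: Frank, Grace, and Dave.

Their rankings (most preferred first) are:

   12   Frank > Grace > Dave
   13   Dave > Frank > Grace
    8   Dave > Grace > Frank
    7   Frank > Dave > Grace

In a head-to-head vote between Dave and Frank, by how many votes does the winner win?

2

Ballots ranking Dave above Frank: 13+8 = 21.
Ballots ranking Frank above Dave: 12+7 = 19.
Dave wins 21–19, a margin of 2.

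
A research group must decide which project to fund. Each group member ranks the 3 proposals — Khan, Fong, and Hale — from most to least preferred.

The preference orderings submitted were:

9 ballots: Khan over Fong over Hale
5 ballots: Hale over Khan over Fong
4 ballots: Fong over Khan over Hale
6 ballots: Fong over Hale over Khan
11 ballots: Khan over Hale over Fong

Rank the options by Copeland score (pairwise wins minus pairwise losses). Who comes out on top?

Pairwise results:
  Khan vs Fong: Khan wins 25–10.
  Khan vs Hale: Khan wins 24–11.
  Fong vs Hale: Fong wins 19–16.
Copeland scores (wins − losses):
  Khan: 2 − 0 = 2
  Fong: 1 − 1 = 0
  Hale: 0 − 2 = -2
Khan has the best Copeland score.

Khan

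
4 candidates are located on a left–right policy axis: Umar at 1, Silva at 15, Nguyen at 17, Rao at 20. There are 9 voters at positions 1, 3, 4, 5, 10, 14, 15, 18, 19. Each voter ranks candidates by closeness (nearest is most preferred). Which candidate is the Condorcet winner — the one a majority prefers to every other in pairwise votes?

Silva

With single-peaked preferences on a line, the Condorcet winner is the candidate closest to the median voter.
The median voter (position 10) is closest to Silva at 15.
Check: Silva vs Nguyen — voters closer to Silva: 7 of 9.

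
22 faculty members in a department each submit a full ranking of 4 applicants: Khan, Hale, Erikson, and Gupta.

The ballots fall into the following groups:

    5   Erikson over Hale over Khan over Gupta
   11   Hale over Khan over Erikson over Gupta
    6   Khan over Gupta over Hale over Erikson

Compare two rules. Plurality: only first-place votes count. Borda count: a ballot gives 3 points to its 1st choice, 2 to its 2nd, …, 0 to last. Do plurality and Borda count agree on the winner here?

Plurality first-place counts: Khan 6, Hale 11, Erikson 5, Gupta 0 → Hale.
Borda totals: Khan 45, Hale 49, Erikson 26, Gupta 12 → Hale.
The two rules agree on Hale.

Yes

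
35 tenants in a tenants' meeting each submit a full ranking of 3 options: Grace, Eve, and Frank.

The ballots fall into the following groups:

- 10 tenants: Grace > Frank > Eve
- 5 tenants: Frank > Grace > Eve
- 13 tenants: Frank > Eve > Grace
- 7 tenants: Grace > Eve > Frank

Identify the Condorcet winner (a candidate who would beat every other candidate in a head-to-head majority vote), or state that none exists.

Head-to-head results (35 voters total):
Grace vs Eve: Grace wins 22–13.
Grace vs Frank: Frank wins 18–17.
Eve vs Frank: Frank wins 28–7.
Frank beats each rival — Grace (18–17), Eve (28–7) — so Frank is the Condorcet winner.

Frank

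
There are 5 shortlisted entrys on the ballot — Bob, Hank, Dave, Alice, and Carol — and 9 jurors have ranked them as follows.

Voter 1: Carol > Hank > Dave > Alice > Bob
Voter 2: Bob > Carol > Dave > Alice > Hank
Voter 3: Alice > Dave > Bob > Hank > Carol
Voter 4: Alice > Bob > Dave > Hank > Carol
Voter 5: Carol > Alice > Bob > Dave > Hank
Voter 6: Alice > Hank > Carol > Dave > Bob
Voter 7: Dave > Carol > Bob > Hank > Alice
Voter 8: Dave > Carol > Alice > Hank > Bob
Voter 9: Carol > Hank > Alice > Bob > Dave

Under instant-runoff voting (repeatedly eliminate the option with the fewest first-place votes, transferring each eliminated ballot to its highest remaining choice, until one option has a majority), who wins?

Round 1: Alice 3, Carol 3, Dave 2, Bob 1, Hank 0. Hank has the fewest and is eliminated.
Round 2: Alice 3, Carol 3, Dave 2, Bob 1. Bob has the fewest and is eliminated.
Round 3: Carol 4, Alice 3, Dave 2. Dave has the fewest and is eliminated.
Round 4: Carol 6, Alice 3. Carol has a majority.

Carol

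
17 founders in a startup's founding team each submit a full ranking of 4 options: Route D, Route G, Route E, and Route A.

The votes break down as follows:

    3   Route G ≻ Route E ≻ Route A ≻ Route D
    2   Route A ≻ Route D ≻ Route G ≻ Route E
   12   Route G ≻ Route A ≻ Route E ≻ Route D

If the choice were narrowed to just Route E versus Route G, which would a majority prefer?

Ballots ranking Route E above Route G: 0.
Ballots ranking Route G above Route E: 3+2+12 = 17.
Route G wins the head-to-head, 17–0.

Route G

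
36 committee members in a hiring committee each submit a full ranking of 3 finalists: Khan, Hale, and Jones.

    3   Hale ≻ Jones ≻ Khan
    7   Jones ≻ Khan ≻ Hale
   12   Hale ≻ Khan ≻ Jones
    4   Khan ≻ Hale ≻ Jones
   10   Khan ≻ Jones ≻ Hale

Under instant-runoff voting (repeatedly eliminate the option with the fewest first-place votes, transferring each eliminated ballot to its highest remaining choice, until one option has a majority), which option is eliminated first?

Jones

Round 1: Hale 15, Khan 14, Jones 7. Jones has the fewest and is eliminated.
Round 2: Khan 21, Hale 15. Khan has a majority.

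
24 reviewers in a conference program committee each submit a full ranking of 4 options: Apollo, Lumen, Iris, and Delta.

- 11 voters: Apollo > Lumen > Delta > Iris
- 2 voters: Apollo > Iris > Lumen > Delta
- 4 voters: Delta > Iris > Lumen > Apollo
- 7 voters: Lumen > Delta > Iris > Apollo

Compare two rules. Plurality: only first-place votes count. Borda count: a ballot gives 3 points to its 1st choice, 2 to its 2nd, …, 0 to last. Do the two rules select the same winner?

No

Plurality first-place counts: Apollo 13, Lumen 7, Iris 0, Delta 4 → Apollo.
Borda totals: Apollo 39, Lumen 49, Iris 19, Delta 37 → Lumen.
The two rules disagree: plurality picks Apollo, Borda picks Lumen.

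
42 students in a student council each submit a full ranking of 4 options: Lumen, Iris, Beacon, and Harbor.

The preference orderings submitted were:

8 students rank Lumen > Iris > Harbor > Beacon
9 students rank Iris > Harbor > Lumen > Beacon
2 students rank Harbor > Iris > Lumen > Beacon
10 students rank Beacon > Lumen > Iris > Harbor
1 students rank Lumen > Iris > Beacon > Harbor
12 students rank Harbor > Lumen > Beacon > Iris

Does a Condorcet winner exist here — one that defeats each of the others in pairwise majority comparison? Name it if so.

Head-to-head results (42 voters total):
Lumen vs Iris: Lumen wins 31–11.
Lumen vs Beacon: Lumen wins 32–10.
Lumen vs Harbor: Harbor wins 23–19.
Iris vs Beacon: Beacon wins 22–20.
Iris vs Harbor: Iris wins 28–14.
Beacon vs Harbor: Harbor wins 31–11.
No candidate beats all others: Lumen beats Iris beats Harbor beats Lumen, a majority cycle.

No Condorcet winner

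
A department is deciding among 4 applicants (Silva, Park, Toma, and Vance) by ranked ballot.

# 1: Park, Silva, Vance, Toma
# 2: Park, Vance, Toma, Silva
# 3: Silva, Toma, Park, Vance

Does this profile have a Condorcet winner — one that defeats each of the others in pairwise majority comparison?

Head-to-head results (3 voters total):
Silva vs Park: Park wins 2–1.
Silva vs Toma: Silva wins 2–1.
Silva vs Vance: Silva wins 2–1.
Park vs Toma: Park wins 2–1.
Park vs Vance: Park wins 3–0.
Toma vs Vance: Vance wins 2–1.
Park beats each rival — Silva (2–1), Toma (2–1), Vance (3–0) — so Park is the Condorcet winner.

Yes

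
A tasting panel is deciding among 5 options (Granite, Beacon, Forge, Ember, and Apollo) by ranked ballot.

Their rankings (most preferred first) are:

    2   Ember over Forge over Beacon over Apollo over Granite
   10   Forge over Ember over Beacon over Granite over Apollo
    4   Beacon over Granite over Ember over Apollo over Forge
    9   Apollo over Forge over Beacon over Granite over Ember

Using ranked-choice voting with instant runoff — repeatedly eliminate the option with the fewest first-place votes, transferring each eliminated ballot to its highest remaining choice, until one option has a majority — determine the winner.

Apollo

Round 1: Forge 10, Apollo 9, Beacon 4, Ember 2, Granite 0. Granite has the fewest and is eliminated.
Round 2: Forge 10, Apollo 9, Beacon 4, Ember 2. Ember has the fewest and is eliminated.
Round 3: Forge 12, Apollo 9, Beacon 4. Beacon has the fewest and is eliminated.
Round 4: Apollo 13, Forge 12. Apollo has a majority.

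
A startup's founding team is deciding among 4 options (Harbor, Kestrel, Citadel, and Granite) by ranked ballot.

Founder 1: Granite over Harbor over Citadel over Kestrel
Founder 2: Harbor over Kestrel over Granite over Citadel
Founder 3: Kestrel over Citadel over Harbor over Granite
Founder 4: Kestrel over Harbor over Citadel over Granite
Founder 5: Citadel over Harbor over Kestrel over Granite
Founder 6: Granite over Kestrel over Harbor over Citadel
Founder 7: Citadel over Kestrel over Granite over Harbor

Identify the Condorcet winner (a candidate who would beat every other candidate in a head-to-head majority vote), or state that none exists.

Kestrel

Head-to-head results (7 voters total):
Harbor vs Kestrel: Kestrel wins 4–3.
Harbor vs Citadel: Harbor wins 4–3.
Harbor vs Granite: Harbor wins 4–3.
Kestrel vs Citadel: Kestrel wins 4–3.
Kestrel vs Granite: Kestrel wins 5–2.
Citadel vs Granite: Citadel wins 4–3.
Kestrel beats each rival — Harbor (4–3), Citadel (4–3), Granite (5–2) — so Kestrel is the Condorcet winner.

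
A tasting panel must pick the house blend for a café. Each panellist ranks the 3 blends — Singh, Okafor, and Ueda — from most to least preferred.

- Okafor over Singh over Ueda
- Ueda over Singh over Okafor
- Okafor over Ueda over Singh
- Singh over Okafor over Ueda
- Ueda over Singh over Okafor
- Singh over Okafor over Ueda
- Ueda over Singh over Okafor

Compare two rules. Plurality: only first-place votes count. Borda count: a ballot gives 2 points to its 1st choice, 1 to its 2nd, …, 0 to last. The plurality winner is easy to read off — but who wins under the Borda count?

Plurality first-place counts: Singh 2, Okafor 2, Ueda 3 → Ueda.
Borda totals: Singh 8, Okafor 6, Ueda 7 → Singh.

Singh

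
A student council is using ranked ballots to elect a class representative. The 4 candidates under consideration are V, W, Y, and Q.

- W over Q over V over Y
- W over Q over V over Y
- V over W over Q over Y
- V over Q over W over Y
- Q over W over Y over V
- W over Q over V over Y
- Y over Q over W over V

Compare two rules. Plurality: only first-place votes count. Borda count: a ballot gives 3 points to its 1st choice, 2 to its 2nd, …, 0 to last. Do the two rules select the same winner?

Yes

Plurality first-place counts: V 2, W 3, Y 1, Q 1 → W.
Borda totals: V 9, W 15, Y 4, Q 14 → W.
The two rules agree on W.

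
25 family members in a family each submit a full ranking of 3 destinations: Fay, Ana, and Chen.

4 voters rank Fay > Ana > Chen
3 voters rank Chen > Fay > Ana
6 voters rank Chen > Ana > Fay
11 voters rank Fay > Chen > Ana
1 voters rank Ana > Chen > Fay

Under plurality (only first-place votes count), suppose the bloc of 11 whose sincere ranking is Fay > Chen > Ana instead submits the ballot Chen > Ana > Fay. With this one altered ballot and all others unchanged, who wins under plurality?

First-place totals with the altered ballot: Fay 4, Ana 1, Chen 20.
The switch changes the winner from Fay to Chen.

Chen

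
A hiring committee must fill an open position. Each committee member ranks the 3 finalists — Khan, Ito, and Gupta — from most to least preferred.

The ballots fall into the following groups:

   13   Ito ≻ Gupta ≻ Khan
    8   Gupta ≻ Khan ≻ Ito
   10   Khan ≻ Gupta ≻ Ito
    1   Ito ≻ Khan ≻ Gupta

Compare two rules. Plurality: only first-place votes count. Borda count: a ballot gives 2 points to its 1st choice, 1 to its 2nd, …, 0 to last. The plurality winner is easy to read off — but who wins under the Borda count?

Gupta

Plurality first-place counts: Khan 10, Ito 14, Gupta 8 → Ito.
Borda totals: Khan 29, Ito 28, Gupta 39 → Gupta.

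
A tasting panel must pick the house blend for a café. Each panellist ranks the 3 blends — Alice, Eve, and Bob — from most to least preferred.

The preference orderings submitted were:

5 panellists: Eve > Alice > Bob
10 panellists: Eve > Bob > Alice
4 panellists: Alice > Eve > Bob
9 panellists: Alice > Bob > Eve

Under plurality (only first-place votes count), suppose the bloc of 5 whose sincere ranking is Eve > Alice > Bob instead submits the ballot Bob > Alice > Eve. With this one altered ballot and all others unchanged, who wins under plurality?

Alice

First-place totals with the altered ballot: Alice 13, Eve 10, Bob 5.
The switch changes the winner from Eve to Alice.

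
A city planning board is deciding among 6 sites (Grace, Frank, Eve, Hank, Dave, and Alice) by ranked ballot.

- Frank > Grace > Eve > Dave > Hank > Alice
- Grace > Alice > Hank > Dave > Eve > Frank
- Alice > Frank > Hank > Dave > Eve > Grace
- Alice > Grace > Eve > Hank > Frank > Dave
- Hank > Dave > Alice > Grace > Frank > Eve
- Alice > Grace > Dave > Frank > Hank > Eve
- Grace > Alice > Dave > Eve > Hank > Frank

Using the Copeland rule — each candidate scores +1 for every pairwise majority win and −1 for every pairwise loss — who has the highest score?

Pairwise results:
  Grace vs Frank: Grace wins 5–2.
  Grace vs Eve: Grace wins 6–1.
  Grace vs Hank: Grace wins 5–2.
  Grace vs Dave: Grace wins 5–2.
  Grace vs Alice: Alice wins 4–3.
  Frank vs Eve: Frank wins 4–3.
  Frank vs Hank: Hank wins 4–3.
  Frank vs Dave: Dave wins 4–3.
  Frank vs Alice: Alice wins 6–1.
  Eve vs Hank: Hank wins 4–3.
  Eve vs Dave: Dave wins 5–2.
  Eve vs Alice: Alice wins 6–1.
  Hank vs Dave: Hank wins 4–3.
  Hank vs Alice: Alice wins 5–2.
  Dave vs Alice: Alice wins 5–2.
Copeland scores (wins − losses):
  Grace: 4 − 1 = 3
  Frank: 1 − 4 = -3
  Eve: 0 − 5 = -5
  Hank: 3 − 2 = 1
  Dave: 2 − 3 = -1
  Alice: 5 − 0 = 5
Alice has the best Copeland score.

Alice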